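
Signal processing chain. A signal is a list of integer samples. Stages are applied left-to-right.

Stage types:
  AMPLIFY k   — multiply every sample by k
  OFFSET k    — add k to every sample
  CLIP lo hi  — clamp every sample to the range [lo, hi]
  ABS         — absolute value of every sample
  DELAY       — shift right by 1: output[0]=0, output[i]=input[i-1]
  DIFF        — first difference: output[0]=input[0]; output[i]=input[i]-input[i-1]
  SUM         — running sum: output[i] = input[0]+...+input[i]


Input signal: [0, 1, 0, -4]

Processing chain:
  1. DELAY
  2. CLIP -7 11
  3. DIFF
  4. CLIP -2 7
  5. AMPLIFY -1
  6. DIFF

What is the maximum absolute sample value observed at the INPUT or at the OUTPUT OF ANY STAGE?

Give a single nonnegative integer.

Input: [0, 1, 0, -4] (max |s|=4)
Stage 1 (DELAY): [0, 0, 1, 0] = [0, 0, 1, 0] -> [0, 0, 1, 0] (max |s|=1)
Stage 2 (CLIP -7 11): clip(0,-7,11)=0, clip(0,-7,11)=0, clip(1,-7,11)=1, clip(0,-7,11)=0 -> [0, 0, 1, 0] (max |s|=1)
Stage 3 (DIFF): s[0]=0, 0-0=0, 1-0=1, 0-1=-1 -> [0, 0, 1, -1] (max |s|=1)
Stage 4 (CLIP -2 7): clip(0,-2,7)=0, clip(0,-2,7)=0, clip(1,-2,7)=1, clip(-1,-2,7)=-1 -> [0, 0, 1, -1] (max |s|=1)
Stage 5 (AMPLIFY -1): 0*-1=0, 0*-1=0, 1*-1=-1, -1*-1=1 -> [0, 0, -1, 1] (max |s|=1)
Stage 6 (DIFF): s[0]=0, 0-0=0, -1-0=-1, 1--1=2 -> [0, 0, -1, 2] (max |s|=2)
Overall max amplitude: 4

Answer: 4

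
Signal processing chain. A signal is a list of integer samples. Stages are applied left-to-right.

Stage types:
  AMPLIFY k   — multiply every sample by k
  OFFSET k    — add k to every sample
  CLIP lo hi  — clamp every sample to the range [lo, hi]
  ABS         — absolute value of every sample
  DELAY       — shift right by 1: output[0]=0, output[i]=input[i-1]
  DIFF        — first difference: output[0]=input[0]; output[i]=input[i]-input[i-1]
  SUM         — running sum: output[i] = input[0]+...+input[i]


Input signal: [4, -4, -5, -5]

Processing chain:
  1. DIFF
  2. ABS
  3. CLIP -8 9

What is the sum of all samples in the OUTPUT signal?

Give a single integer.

Answer: 13

Derivation:
Input: [4, -4, -5, -5]
Stage 1 (DIFF): s[0]=4, -4-4=-8, -5--4=-1, -5--5=0 -> [4, -8, -1, 0]
Stage 2 (ABS): |4|=4, |-8|=8, |-1|=1, |0|=0 -> [4, 8, 1, 0]
Stage 3 (CLIP -8 9): clip(4,-8,9)=4, clip(8,-8,9)=8, clip(1,-8,9)=1, clip(0,-8,9)=0 -> [4, 8, 1, 0]
Output sum: 13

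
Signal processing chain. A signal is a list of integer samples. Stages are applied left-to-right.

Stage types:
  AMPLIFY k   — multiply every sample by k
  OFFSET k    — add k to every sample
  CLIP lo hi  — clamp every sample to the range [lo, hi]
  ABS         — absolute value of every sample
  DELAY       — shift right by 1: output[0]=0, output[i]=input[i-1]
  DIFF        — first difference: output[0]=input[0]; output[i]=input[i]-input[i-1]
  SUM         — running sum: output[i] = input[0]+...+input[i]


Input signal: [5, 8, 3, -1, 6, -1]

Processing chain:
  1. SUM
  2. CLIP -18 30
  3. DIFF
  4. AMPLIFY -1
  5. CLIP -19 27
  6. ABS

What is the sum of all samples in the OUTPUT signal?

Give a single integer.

Answer: 24

Derivation:
Input: [5, 8, 3, -1, 6, -1]
Stage 1 (SUM): sum[0..0]=5, sum[0..1]=13, sum[0..2]=16, sum[0..3]=15, sum[0..4]=21, sum[0..5]=20 -> [5, 13, 16, 15, 21, 20]
Stage 2 (CLIP -18 30): clip(5,-18,30)=5, clip(13,-18,30)=13, clip(16,-18,30)=16, clip(15,-18,30)=15, clip(21,-18,30)=21, clip(20,-18,30)=20 -> [5, 13, 16, 15, 21, 20]
Stage 3 (DIFF): s[0]=5, 13-5=8, 16-13=3, 15-16=-1, 21-15=6, 20-21=-1 -> [5, 8, 3, -1, 6, -1]
Stage 4 (AMPLIFY -1): 5*-1=-5, 8*-1=-8, 3*-1=-3, -1*-1=1, 6*-1=-6, -1*-1=1 -> [-5, -8, -3, 1, -6, 1]
Stage 5 (CLIP -19 27): clip(-5,-19,27)=-5, clip(-8,-19,27)=-8, clip(-3,-19,27)=-3, clip(1,-19,27)=1, clip(-6,-19,27)=-6, clip(1,-19,27)=1 -> [-5, -8, -3, 1, -6, 1]
Stage 6 (ABS): |-5|=5, |-8|=8, |-3|=3, |1|=1, |-6|=6, |1|=1 -> [5, 8, 3, 1, 6, 1]
Output sum: 24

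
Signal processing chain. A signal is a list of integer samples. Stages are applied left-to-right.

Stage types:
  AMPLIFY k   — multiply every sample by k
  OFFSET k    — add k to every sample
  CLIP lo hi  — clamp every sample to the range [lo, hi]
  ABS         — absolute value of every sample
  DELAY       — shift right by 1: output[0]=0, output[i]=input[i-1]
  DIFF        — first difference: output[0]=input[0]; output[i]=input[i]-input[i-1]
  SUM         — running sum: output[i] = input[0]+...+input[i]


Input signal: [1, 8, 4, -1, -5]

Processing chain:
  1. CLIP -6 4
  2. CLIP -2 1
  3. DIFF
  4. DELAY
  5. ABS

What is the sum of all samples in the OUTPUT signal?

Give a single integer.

Answer: 3

Derivation:
Input: [1, 8, 4, -1, -5]
Stage 1 (CLIP -6 4): clip(1,-6,4)=1, clip(8,-6,4)=4, clip(4,-6,4)=4, clip(-1,-6,4)=-1, clip(-5,-6,4)=-5 -> [1, 4, 4, -1, -5]
Stage 2 (CLIP -2 1): clip(1,-2,1)=1, clip(4,-2,1)=1, clip(4,-2,1)=1, clip(-1,-2,1)=-1, clip(-5,-2,1)=-2 -> [1, 1, 1, -1, -2]
Stage 3 (DIFF): s[0]=1, 1-1=0, 1-1=0, -1-1=-2, -2--1=-1 -> [1, 0, 0, -2, -1]
Stage 4 (DELAY): [0, 1, 0, 0, -2] = [0, 1, 0, 0, -2] -> [0, 1, 0, 0, -2]
Stage 5 (ABS): |0|=0, |1|=1, |0|=0, |0|=0, |-2|=2 -> [0, 1, 0, 0, 2]
Output sum: 3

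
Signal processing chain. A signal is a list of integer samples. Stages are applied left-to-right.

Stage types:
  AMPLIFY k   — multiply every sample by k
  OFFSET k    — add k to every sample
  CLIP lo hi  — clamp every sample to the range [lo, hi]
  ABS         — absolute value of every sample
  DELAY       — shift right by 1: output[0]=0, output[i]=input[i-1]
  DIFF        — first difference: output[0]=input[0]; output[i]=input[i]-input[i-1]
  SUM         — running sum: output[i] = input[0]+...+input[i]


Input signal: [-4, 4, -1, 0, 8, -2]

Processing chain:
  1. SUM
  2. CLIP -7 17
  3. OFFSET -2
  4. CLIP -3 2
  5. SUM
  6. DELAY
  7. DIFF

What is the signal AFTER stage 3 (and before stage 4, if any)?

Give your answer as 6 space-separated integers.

Answer: -6 -2 -3 -3 5 3

Derivation:
Input: [-4, 4, -1, 0, 8, -2]
Stage 1 (SUM): sum[0..0]=-4, sum[0..1]=0, sum[0..2]=-1, sum[0..3]=-1, sum[0..4]=7, sum[0..5]=5 -> [-4, 0, -1, -1, 7, 5]
Stage 2 (CLIP -7 17): clip(-4,-7,17)=-4, clip(0,-7,17)=0, clip(-1,-7,17)=-1, clip(-1,-7,17)=-1, clip(7,-7,17)=7, clip(5,-7,17)=5 -> [-4, 0, -1, -1, 7, 5]
Stage 3 (OFFSET -2): -4+-2=-6, 0+-2=-2, -1+-2=-3, -1+-2=-3, 7+-2=5, 5+-2=3 -> [-6, -2, -3, -3, 5, 3]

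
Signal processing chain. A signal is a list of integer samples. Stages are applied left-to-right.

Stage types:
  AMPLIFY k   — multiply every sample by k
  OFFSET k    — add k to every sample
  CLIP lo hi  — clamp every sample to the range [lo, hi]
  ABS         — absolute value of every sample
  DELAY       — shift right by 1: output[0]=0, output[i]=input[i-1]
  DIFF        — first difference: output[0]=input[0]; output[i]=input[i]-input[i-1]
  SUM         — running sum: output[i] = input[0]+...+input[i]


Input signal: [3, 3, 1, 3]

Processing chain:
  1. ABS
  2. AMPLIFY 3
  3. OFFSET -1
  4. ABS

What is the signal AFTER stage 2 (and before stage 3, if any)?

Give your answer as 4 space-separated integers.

Answer: 9 9 3 9

Derivation:
Input: [3, 3, 1, 3]
Stage 1 (ABS): |3|=3, |3|=3, |1|=1, |3|=3 -> [3, 3, 1, 3]
Stage 2 (AMPLIFY 3): 3*3=9, 3*3=9, 1*3=3, 3*3=9 -> [9, 9, 3, 9]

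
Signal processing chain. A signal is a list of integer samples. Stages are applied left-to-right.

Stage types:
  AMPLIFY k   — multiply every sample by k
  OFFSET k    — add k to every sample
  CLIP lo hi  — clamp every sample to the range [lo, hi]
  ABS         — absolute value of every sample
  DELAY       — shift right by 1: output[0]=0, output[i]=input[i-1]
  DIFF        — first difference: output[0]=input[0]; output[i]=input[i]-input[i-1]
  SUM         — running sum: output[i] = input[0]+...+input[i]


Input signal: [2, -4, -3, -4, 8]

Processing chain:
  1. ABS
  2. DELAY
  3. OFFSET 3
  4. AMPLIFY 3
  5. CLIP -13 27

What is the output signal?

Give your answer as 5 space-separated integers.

Input: [2, -4, -3, -4, 8]
Stage 1 (ABS): |2|=2, |-4|=4, |-3|=3, |-4|=4, |8|=8 -> [2, 4, 3, 4, 8]
Stage 2 (DELAY): [0, 2, 4, 3, 4] = [0, 2, 4, 3, 4] -> [0, 2, 4, 3, 4]
Stage 3 (OFFSET 3): 0+3=3, 2+3=5, 4+3=7, 3+3=6, 4+3=7 -> [3, 5, 7, 6, 7]
Stage 4 (AMPLIFY 3): 3*3=9, 5*3=15, 7*3=21, 6*3=18, 7*3=21 -> [9, 15, 21, 18, 21]
Stage 5 (CLIP -13 27): clip(9,-13,27)=9, clip(15,-13,27)=15, clip(21,-13,27)=21, clip(18,-13,27)=18, clip(21,-13,27)=21 -> [9, 15, 21, 18, 21]

Answer: 9 15 21 18 21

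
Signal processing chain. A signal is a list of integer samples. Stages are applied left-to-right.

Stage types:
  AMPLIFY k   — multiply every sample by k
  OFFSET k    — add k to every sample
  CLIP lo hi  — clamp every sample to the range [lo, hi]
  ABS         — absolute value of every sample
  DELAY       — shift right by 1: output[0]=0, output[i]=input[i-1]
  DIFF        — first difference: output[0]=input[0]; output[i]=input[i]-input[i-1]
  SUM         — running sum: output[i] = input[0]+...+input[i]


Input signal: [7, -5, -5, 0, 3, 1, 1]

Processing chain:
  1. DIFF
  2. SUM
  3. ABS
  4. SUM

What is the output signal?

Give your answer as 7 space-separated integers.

Answer: 7 12 17 17 20 21 22

Derivation:
Input: [7, -5, -5, 0, 3, 1, 1]
Stage 1 (DIFF): s[0]=7, -5-7=-12, -5--5=0, 0--5=5, 3-0=3, 1-3=-2, 1-1=0 -> [7, -12, 0, 5, 3, -2, 0]
Stage 2 (SUM): sum[0..0]=7, sum[0..1]=-5, sum[0..2]=-5, sum[0..3]=0, sum[0..4]=3, sum[0..5]=1, sum[0..6]=1 -> [7, -5, -5, 0, 3, 1, 1]
Stage 3 (ABS): |7|=7, |-5|=5, |-5|=5, |0|=0, |3|=3, |1|=1, |1|=1 -> [7, 5, 5, 0, 3, 1, 1]
Stage 4 (SUM): sum[0..0]=7, sum[0..1]=12, sum[0..2]=17, sum[0..3]=17, sum[0..4]=20, sum[0..5]=21, sum[0..6]=22 -> [7, 12, 17, 17, 20, 21, 22]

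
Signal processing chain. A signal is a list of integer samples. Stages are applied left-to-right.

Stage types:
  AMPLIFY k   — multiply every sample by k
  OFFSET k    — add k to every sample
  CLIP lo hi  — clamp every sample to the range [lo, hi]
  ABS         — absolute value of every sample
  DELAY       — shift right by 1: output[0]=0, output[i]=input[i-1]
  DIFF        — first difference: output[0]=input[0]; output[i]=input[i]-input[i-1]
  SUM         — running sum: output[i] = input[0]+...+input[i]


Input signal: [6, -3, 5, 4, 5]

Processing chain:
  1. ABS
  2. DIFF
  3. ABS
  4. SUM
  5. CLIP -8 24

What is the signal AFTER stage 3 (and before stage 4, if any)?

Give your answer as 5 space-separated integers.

Input: [6, -3, 5, 4, 5]
Stage 1 (ABS): |6|=6, |-3|=3, |5|=5, |4|=4, |5|=5 -> [6, 3, 5, 4, 5]
Stage 2 (DIFF): s[0]=6, 3-6=-3, 5-3=2, 4-5=-1, 5-4=1 -> [6, -3, 2, -1, 1]
Stage 3 (ABS): |6|=6, |-3|=3, |2|=2, |-1|=1, |1|=1 -> [6, 3, 2, 1, 1]

Answer: 6 3 2 1 1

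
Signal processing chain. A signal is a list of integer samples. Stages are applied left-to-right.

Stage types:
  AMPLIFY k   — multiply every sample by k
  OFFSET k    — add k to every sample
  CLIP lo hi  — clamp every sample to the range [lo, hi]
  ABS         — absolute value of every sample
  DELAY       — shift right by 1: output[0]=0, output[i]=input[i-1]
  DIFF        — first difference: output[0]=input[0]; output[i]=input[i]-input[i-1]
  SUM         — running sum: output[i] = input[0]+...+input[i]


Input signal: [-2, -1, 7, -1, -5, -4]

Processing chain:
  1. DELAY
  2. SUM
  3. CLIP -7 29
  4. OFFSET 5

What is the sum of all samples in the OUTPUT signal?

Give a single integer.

Answer: 30

Derivation:
Input: [-2, -1, 7, -1, -5, -4]
Stage 1 (DELAY): [0, -2, -1, 7, -1, -5] = [0, -2, -1, 7, -1, -5] -> [0, -2, -1, 7, -1, -5]
Stage 2 (SUM): sum[0..0]=0, sum[0..1]=-2, sum[0..2]=-3, sum[0..3]=4, sum[0..4]=3, sum[0..5]=-2 -> [0, -2, -3, 4, 3, -2]
Stage 3 (CLIP -7 29): clip(0,-7,29)=0, clip(-2,-7,29)=-2, clip(-3,-7,29)=-3, clip(4,-7,29)=4, clip(3,-7,29)=3, clip(-2,-7,29)=-2 -> [0, -2, -3, 4, 3, -2]
Stage 4 (OFFSET 5): 0+5=5, -2+5=3, -3+5=2, 4+5=9, 3+5=8, -2+5=3 -> [5, 3, 2, 9, 8, 3]
Output sum: 30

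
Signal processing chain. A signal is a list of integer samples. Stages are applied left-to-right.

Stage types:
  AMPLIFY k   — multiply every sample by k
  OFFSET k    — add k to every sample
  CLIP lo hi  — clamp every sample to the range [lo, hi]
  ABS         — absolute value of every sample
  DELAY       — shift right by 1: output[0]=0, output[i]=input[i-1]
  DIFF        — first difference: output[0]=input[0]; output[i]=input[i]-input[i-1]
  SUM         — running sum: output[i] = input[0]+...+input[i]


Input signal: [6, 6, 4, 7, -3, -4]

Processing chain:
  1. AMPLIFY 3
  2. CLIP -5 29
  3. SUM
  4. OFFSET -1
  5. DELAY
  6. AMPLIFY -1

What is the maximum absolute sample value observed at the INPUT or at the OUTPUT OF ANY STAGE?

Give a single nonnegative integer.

Answer: 69

Derivation:
Input: [6, 6, 4, 7, -3, -4] (max |s|=7)
Stage 1 (AMPLIFY 3): 6*3=18, 6*3=18, 4*3=12, 7*3=21, -3*3=-9, -4*3=-12 -> [18, 18, 12, 21, -9, -12] (max |s|=21)
Stage 2 (CLIP -5 29): clip(18,-5,29)=18, clip(18,-5,29)=18, clip(12,-5,29)=12, clip(21,-5,29)=21, clip(-9,-5,29)=-5, clip(-12,-5,29)=-5 -> [18, 18, 12, 21, -5, -5] (max |s|=21)
Stage 3 (SUM): sum[0..0]=18, sum[0..1]=36, sum[0..2]=48, sum[0..3]=69, sum[0..4]=64, sum[0..5]=59 -> [18, 36, 48, 69, 64, 59] (max |s|=69)
Stage 4 (OFFSET -1): 18+-1=17, 36+-1=35, 48+-1=47, 69+-1=68, 64+-1=63, 59+-1=58 -> [17, 35, 47, 68, 63, 58] (max |s|=68)
Stage 5 (DELAY): [0, 17, 35, 47, 68, 63] = [0, 17, 35, 47, 68, 63] -> [0, 17, 35, 47, 68, 63] (max |s|=68)
Stage 6 (AMPLIFY -1): 0*-1=0, 17*-1=-17, 35*-1=-35, 47*-1=-47, 68*-1=-68, 63*-1=-63 -> [0, -17, -35, -47, -68, -63] (max |s|=68)
Overall max amplitude: 69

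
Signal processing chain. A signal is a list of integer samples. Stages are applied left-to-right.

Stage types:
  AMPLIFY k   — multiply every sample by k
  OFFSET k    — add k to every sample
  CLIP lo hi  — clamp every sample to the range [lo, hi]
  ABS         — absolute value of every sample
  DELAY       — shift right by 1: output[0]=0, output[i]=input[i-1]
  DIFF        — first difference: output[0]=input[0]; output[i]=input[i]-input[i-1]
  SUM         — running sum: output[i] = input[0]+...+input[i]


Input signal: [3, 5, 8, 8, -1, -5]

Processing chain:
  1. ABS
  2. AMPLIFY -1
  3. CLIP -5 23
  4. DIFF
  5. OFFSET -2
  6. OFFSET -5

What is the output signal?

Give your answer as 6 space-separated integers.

Input: [3, 5, 8, 8, -1, -5]
Stage 1 (ABS): |3|=3, |5|=5, |8|=8, |8|=8, |-1|=1, |-5|=5 -> [3, 5, 8, 8, 1, 5]
Stage 2 (AMPLIFY -1): 3*-1=-3, 5*-1=-5, 8*-1=-8, 8*-1=-8, 1*-1=-1, 5*-1=-5 -> [-3, -5, -8, -8, -1, -5]
Stage 3 (CLIP -5 23): clip(-3,-5,23)=-3, clip(-5,-5,23)=-5, clip(-8,-5,23)=-5, clip(-8,-5,23)=-5, clip(-1,-5,23)=-1, clip(-5,-5,23)=-5 -> [-3, -5, -5, -5, -1, -5]
Stage 4 (DIFF): s[0]=-3, -5--3=-2, -5--5=0, -5--5=0, -1--5=4, -5--1=-4 -> [-3, -2, 0, 0, 4, -4]
Stage 5 (OFFSET -2): -3+-2=-5, -2+-2=-4, 0+-2=-2, 0+-2=-2, 4+-2=2, -4+-2=-6 -> [-5, -4, -2, -2, 2, -6]
Stage 6 (OFFSET -5): -5+-5=-10, -4+-5=-9, -2+-5=-7, -2+-5=-7, 2+-5=-3, -6+-5=-11 -> [-10, -9, -7, -7, -3, -11]

Answer: -10 -9 -7 -7 -3 -11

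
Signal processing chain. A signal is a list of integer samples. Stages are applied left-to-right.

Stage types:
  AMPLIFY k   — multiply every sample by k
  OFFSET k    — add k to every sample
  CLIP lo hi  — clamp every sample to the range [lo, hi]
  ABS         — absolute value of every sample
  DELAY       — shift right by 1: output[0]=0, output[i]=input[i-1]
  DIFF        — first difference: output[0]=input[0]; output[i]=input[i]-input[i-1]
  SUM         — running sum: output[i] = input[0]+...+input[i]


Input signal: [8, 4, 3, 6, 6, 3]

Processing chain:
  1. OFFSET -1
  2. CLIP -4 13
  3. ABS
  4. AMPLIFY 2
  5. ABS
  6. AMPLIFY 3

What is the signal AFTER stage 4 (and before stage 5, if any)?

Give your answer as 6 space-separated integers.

Answer: 14 6 4 10 10 4

Derivation:
Input: [8, 4, 3, 6, 6, 3]
Stage 1 (OFFSET -1): 8+-1=7, 4+-1=3, 3+-1=2, 6+-1=5, 6+-1=5, 3+-1=2 -> [7, 3, 2, 5, 5, 2]
Stage 2 (CLIP -4 13): clip(7,-4,13)=7, clip(3,-4,13)=3, clip(2,-4,13)=2, clip(5,-4,13)=5, clip(5,-4,13)=5, clip(2,-4,13)=2 -> [7, 3, 2, 5, 5, 2]
Stage 3 (ABS): |7|=7, |3|=3, |2|=2, |5|=5, |5|=5, |2|=2 -> [7, 3, 2, 5, 5, 2]
Stage 4 (AMPLIFY 2): 7*2=14, 3*2=6, 2*2=4, 5*2=10, 5*2=10, 2*2=4 -> [14, 6, 4, 10, 10, 4]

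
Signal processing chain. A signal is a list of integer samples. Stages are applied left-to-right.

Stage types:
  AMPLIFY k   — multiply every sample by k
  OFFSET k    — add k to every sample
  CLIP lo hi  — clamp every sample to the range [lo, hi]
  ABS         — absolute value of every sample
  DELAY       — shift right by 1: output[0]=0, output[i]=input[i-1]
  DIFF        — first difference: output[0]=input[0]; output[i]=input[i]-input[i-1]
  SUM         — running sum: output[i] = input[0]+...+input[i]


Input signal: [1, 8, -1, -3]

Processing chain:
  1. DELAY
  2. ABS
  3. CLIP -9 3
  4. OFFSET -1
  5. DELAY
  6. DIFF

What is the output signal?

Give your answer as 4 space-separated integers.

Answer: 0 -1 1 2

Derivation:
Input: [1, 8, -1, -3]
Stage 1 (DELAY): [0, 1, 8, -1] = [0, 1, 8, -1] -> [0, 1, 8, -1]
Stage 2 (ABS): |0|=0, |1|=1, |8|=8, |-1|=1 -> [0, 1, 8, 1]
Stage 3 (CLIP -9 3): clip(0,-9,3)=0, clip(1,-9,3)=1, clip(8,-9,3)=3, clip(1,-9,3)=1 -> [0, 1, 3, 1]
Stage 4 (OFFSET -1): 0+-1=-1, 1+-1=0, 3+-1=2, 1+-1=0 -> [-1, 0, 2, 0]
Stage 5 (DELAY): [0, -1, 0, 2] = [0, -1, 0, 2] -> [0, -1, 0, 2]
Stage 6 (DIFF): s[0]=0, -1-0=-1, 0--1=1, 2-0=2 -> [0, -1, 1, 2]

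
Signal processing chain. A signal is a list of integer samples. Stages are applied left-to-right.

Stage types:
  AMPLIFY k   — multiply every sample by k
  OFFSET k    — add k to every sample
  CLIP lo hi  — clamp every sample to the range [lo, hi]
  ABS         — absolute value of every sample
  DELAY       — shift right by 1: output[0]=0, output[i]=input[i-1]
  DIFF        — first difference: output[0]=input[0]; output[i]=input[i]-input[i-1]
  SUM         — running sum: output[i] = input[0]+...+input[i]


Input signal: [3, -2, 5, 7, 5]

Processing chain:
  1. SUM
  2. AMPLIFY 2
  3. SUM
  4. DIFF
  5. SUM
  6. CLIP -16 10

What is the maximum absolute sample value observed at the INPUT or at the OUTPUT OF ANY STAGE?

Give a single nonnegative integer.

Answer: 82

Derivation:
Input: [3, -2, 5, 7, 5] (max |s|=7)
Stage 1 (SUM): sum[0..0]=3, sum[0..1]=1, sum[0..2]=6, sum[0..3]=13, sum[0..4]=18 -> [3, 1, 6, 13, 18] (max |s|=18)
Stage 2 (AMPLIFY 2): 3*2=6, 1*2=2, 6*2=12, 13*2=26, 18*2=36 -> [6, 2, 12, 26, 36] (max |s|=36)
Stage 3 (SUM): sum[0..0]=6, sum[0..1]=8, sum[0..2]=20, sum[0..3]=46, sum[0..4]=82 -> [6, 8, 20, 46, 82] (max |s|=82)
Stage 4 (DIFF): s[0]=6, 8-6=2, 20-8=12, 46-20=26, 82-46=36 -> [6, 2, 12, 26, 36] (max |s|=36)
Stage 5 (SUM): sum[0..0]=6, sum[0..1]=8, sum[0..2]=20, sum[0..3]=46, sum[0..4]=82 -> [6, 8, 20, 46, 82] (max |s|=82)
Stage 6 (CLIP -16 10): clip(6,-16,10)=6, clip(8,-16,10)=8, clip(20,-16,10)=10, clip(46,-16,10)=10, clip(82,-16,10)=10 -> [6, 8, 10, 10, 10] (max |s|=10)
Overall max amplitude: 82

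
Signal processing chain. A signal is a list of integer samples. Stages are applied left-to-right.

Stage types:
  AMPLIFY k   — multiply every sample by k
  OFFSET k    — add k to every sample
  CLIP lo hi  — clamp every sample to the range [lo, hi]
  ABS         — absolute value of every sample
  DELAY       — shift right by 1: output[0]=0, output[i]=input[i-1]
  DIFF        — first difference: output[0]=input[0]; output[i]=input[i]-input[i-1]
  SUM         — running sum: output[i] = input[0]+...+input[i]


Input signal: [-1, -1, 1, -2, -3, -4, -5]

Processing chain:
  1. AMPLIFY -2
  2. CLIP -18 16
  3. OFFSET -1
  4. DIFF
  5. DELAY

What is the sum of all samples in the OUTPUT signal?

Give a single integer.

Answer: 7

Derivation:
Input: [-1, -1, 1, -2, -3, -4, -5]
Stage 1 (AMPLIFY -2): -1*-2=2, -1*-2=2, 1*-2=-2, -2*-2=4, -3*-2=6, -4*-2=8, -5*-2=10 -> [2, 2, -2, 4, 6, 8, 10]
Stage 2 (CLIP -18 16): clip(2,-18,16)=2, clip(2,-18,16)=2, clip(-2,-18,16)=-2, clip(4,-18,16)=4, clip(6,-18,16)=6, clip(8,-18,16)=8, clip(10,-18,16)=10 -> [2, 2, -2, 4, 6, 8, 10]
Stage 3 (OFFSET -1): 2+-1=1, 2+-1=1, -2+-1=-3, 4+-1=3, 6+-1=5, 8+-1=7, 10+-1=9 -> [1, 1, -3, 3, 5, 7, 9]
Stage 4 (DIFF): s[0]=1, 1-1=0, -3-1=-4, 3--3=6, 5-3=2, 7-5=2, 9-7=2 -> [1, 0, -4, 6, 2, 2, 2]
Stage 5 (DELAY): [0, 1, 0, -4, 6, 2, 2] = [0, 1, 0, -4, 6, 2, 2] -> [0, 1, 0, -4, 6, 2, 2]
Output sum: 7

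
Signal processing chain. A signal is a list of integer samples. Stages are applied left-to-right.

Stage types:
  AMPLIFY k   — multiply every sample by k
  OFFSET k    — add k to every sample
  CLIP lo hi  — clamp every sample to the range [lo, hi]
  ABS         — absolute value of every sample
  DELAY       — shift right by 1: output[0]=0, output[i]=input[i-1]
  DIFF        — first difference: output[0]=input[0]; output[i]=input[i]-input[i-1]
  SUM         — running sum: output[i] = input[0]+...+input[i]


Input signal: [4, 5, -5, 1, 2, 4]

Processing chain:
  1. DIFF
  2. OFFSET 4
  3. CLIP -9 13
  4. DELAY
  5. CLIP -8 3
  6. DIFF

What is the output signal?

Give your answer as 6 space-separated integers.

Answer: 0 3 0 -9 9 0

Derivation:
Input: [4, 5, -5, 1, 2, 4]
Stage 1 (DIFF): s[0]=4, 5-4=1, -5-5=-10, 1--5=6, 2-1=1, 4-2=2 -> [4, 1, -10, 6, 1, 2]
Stage 2 (OFFSET 4): 4+4=8, 1+4=5, -10+4=-6, 6+4=10, 1+4=5, 2+4=6 -> [8, 5, -6, 10, 5, 6]
Stage 3 (CLIP -9 13): clip(8,-9,13)=8, clip(5,-9,13)=5, clip(-6,-9,13)=-6, clip(10,-9,13)=10, clip(5,-9,13)=5, clip(6,-9,13)=6 -> [8, 5, -6, 10, 5, 6]
Stage 4 (DELAY): [0, 8, 5, -6, 10, 5] = [0, 8, 5, -6, 10, 5] -> [0, 8, 5, -6, 10, 5]
Stage 5 (CLIP -8 3): clip(0,-8,3)=0, clip(8,-8,3)=3, clip(5,-8,3)=3, clip(-6,-8,3)=-6, clip(10,-8,3)=3, clip(5,-8,3)=3 -> [0, 3, 3, -6, 3, 3]
Stage 6 (DIFF): s[0]=0, 3-0=3, 3-3=0, -6-3=-9, 3--6=9, 3-3=0 -> [0, 3, 0, -9, 9, 0]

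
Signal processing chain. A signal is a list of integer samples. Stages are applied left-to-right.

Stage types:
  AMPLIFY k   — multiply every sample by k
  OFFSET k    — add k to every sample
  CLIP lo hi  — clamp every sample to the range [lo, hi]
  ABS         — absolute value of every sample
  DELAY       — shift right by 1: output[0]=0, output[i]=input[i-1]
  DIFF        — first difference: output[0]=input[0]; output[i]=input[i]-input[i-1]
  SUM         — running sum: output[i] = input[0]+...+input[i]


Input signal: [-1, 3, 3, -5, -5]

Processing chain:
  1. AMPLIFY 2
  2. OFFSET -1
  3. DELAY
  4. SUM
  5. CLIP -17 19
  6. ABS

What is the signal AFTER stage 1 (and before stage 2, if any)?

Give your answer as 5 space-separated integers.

Input: [-1, 3, 3, -5, -5]
Stage 1 (AMPLIFY 2): -1*2=-2, 3*2=6, 3*2=6, -5*2=-10, -5*2=-10 -> [-2, 6, 6, -10, -10]

Answer: -2 6 6 -10 -10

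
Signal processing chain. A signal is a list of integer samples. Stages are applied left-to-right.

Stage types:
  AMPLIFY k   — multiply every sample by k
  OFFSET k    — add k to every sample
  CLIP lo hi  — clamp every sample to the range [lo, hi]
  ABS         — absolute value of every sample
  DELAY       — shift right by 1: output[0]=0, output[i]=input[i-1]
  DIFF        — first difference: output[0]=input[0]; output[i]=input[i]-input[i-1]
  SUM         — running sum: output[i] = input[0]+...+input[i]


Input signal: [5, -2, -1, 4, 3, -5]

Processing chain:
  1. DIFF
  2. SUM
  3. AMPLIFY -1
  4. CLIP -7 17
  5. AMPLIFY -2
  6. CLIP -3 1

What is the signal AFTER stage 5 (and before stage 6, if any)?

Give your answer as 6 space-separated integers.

Answer: 10 -4 -2 8 6 -10

Derivation:
Input: [5, -2, -1, 4, 3, -5]
Stage 1 (DIFF): s[0]=5, -2-5=-7, -1--2=1, 4--1=5, 3-4=-1, -5-3=-8 -> [5, -7, 1, 5, -1, -8]
Stage 2 (SUM): sum[0..0]=5, sum[0..1]=-2, sum[0..2]=-1, sum[0..3]=4, sum[0..4]=3, sum[0..5]=-5 -> [5, -2, -1, 4, 3, -5]
Stage 3 (AMPLIFY -1): 5*-1=-5, -2*-1=2, -1*-1=1, 4*-1=-4, 3*-1=-3, -5*-1=5 -> [-5, 2, 1, -4, -3, 5]
Stage 4 (CLIP -7 17): clip(-5,-7,17)=-5, clip(2,-7,17)=2, clip(1,-7,17)=1, clip(-4,-7,17)=-4, clip(-3,-7,17)=-3, clip(5,-7,17)=5 -> [-5, 2, 1, -4, -3, 5]
Stage 5 (AMPLIFY -2): -5*-2=10, 2*-2=-4, 1*-2=-2, -4*-2=8, -3*-2=6, 5*-2=-10 -> [10, -4, -2, 8, 6, -10]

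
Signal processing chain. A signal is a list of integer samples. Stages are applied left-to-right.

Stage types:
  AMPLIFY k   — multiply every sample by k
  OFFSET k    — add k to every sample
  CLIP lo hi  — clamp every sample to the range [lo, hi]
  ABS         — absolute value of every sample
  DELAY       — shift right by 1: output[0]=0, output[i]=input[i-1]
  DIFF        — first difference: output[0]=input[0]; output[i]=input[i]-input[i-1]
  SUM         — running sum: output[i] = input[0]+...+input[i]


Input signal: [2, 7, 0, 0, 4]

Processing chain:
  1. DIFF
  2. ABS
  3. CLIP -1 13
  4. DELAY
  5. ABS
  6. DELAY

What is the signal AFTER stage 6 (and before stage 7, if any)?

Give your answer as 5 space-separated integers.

Answer: 0 0 2 5 7

Derivation:
Input: [2, 7, 0, 0, 4]
Stage 1 (DIFF): s[0]=2, 7-2=5, 0-7=-7, 0-0=0, 4-0=4 -> [2, 5, -7, 0, 4]
Stage 2 (ABS): |2|=2, |5|=5, |-7|=7, |0|=0, |4|=4 -> [2, 5, 7, 0, 4]
Stage 3 (CLIP -1 13): clip(2,-1,13)=2, clip(5,-1,13)=5, clip(7,-1,13)=7, clip(0,-1,13)=0, clip(4,-1,13)=4 -> [2, 5, 7, 0, 4]
Stage 4 (DELAY): [0, 2, 5, 7, 0] = [0, 2, 5, 7, 0] -> [0, 2, 5, 7, 0]
Stage 5 (ABS): |0|=0, |2|=2, |5|=5, |7|=7, |0|=0 -> [0, 2, 5, 7, 0]
Stage 6 (DELAY): [0, 0, 2, 5, 7] = [0, 0, 2, 5, 7] -> [0, 0, 2, 5, 7]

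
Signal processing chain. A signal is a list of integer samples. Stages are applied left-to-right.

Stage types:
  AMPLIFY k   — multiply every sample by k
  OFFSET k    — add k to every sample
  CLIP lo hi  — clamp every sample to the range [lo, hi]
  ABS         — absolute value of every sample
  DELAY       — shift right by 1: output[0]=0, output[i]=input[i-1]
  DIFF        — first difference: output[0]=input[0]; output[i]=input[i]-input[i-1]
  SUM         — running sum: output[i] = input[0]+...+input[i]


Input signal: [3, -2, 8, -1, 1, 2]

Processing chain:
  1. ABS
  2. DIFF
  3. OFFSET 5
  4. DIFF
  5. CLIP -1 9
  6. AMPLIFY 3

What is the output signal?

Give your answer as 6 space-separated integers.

Answer: 24 -3 21 -3 21 3

Derivation:
Input: [3, -2, 8, -1, 1, 2]
Stage 1 (ABS): |3|=3, |-2|=2, |8|=8, |-1|=1, |1|=1, |2|=2 -> [3, 2, 8, 1, 1, 2]
Stage 2 (DIFF): s[0]=3, 2-3=-1, 8-2=6, 1-8=-7, 1-1=0, 2-1=1 -> [3, -1, 6, -7, 0, 1]
Stage 3 (OFFSET 5): 3+5=8, -1+5=4, 6+5=11, -7+5=-2, 0+5=5, 1+5=6 -> [8, 4, 11, -2, 5, 6]
Stage 4 (DIFF): s[0]=8, 4-8=-4, 11-4=7, -2-11=-13, 5--2=7, 6-5=1 -> [8, -4, 7, -13, 7, 1]
Stage 5 (CLIP -1 9): clip(8,-1,9)=8, clip(-4,-1,9)=-1, clip(7,-1,9)=7, clip(-13,-1,9)=-1, clip(7,-1,9)=7, clip(1,-1,9)=1 -> [8, -1, 7, -1, 7, 1]
Stage 6 (AMPLIFY 3): 8*3=24, -1*3=-3, 7*3=21, -1*3=-3, 7*3=21, 1*3=3 -> [24, -3, 21, -3, 21, 3]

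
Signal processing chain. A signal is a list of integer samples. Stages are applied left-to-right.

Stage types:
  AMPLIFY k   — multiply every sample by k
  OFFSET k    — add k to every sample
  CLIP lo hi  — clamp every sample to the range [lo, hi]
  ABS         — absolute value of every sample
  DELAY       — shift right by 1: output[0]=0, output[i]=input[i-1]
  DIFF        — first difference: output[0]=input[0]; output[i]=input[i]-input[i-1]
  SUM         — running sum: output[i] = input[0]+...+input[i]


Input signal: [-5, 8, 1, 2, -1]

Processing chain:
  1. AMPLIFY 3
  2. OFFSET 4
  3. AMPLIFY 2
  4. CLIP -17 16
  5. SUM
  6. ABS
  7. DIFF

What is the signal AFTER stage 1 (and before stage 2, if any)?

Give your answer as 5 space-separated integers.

Input: [-5, 8, 1, 2, -1]
Stage 1 (AMPLIFY 3): -5*3=-15, 8*3=24, 1*3=3, 2*3=6, -1*3=-3 -> [-15, 24, 3, 6, -3]

Answer: -15 24 3 6 -3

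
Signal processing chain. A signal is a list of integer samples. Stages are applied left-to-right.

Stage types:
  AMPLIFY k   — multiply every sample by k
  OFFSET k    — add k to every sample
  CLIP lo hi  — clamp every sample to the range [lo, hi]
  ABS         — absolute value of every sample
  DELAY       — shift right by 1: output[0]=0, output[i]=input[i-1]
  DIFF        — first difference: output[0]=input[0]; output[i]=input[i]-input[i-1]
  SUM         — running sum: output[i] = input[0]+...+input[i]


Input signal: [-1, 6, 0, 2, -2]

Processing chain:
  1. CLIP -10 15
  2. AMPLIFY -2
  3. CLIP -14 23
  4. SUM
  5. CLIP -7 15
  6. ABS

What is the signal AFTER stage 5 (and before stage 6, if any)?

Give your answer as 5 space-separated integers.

Input: [-1, 6, 0, 2, -2]
Stage 1 (CLIP -10 15): clip(-1,-10,15)=-1, clip(6,-10,15)=6, clip(0,-10,15)=0, clip(2,-10,15)=2, clip(-2,-10,15)=-2 -> [-1, 6, 0, 2, -2]
Stage 2 (AMPLIFY -2): -1*-2=2, 6*-2=-12, 0*-2=0, 2*-2=-4, -2*-2=4 -> [2, -12, 0, -4, 4]
Stage 3 (CLIP -14 23): clip(2,-14,23)=2, clip(-12,-14,23)=-12, clip(0,-14,23)=0, clip(-4,-14,23)=-4, clip(4,-14,23)=4 -> [2, -12, 0, -4, 4]
Stage 4 (SUM): sum[0..0]=2, sum[0..1]=-10, sum[0..2]=-10, sum[0..3]=-14, sum[0..4]=-10 -> [2, -10, -10, -14, -10]
Stage 5 (CLIP -7 15): clip(2,-7,15)=2, clip(-10,-7,15)=-7, clip(-10,-7,15)=-7, clip(-14,-7,15)=-7, clip(-10,-7,15)=-7 -> [2, -7, -7, -7, -7]

Answer: 2 -7 -7 -7 -7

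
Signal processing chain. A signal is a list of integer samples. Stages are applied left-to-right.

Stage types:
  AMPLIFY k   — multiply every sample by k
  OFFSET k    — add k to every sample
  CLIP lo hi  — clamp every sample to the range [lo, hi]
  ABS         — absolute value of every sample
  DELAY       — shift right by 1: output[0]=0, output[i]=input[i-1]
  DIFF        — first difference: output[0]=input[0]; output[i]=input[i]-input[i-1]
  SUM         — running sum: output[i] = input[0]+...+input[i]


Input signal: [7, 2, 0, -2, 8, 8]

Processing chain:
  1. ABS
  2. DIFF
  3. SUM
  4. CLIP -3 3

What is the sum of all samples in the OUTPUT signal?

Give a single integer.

Input: [7, 2, 0, -2, 8, 8]
Stage 1 (ABS): |7|=7, |2|=2, |0|=0, |-2|=2, |8|=8, |8|=8 -> [7, 2, 0, 2, 8, 8]
Stage 2 (DIFF): s[0]=7, 2-7=-5, 0-2=-2, 2-0=2, 8-2=6, 8-8=0 -> [7, -5, -2, 2, 6, 0]
Stage 3 (SUM): sum[0..0]=7, sum[0..1]=2, sum[0..2]=0, sum[0..3]=2, sum[0..4]=8, sum[0..5]=8 -> [7, 2, 0, 2, 8, 8]
Stage 4 (CLIP -3 3): clip(7,-3,3)=3, clip(2,-3,3)=2, clip(0,-3,3)=0, clip(2,-3,3)=2, clip(8,-3,3)=3, clip(8,-3,3)=3 -> [3, 2, 0, 2, 3, 3]
Output sum: 13

Answer: 13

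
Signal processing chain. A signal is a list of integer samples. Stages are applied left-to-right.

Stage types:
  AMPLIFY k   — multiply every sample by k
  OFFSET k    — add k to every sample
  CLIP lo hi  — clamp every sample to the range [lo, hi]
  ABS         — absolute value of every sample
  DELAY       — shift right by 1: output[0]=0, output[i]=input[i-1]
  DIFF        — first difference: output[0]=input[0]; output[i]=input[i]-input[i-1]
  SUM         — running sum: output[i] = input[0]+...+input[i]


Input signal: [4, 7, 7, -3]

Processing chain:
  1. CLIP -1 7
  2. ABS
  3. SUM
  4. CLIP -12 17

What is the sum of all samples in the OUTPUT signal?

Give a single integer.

Input: [4, 7, 7, -3]
Stage 1 (CLIP -1 7): clip(4,-1,7)=4, clip(7,-1,7)=7, clip(7,-1,7)=7, clip(-3,-1,7)=-1 -> [4, 7, 7, -1]
Stage 2 (ABS): |4|=4, |7|=7, |7|=7, |-1|=1 -> [4, 7, 7, 1]
Stage 3 (SUM): sum[0..0]=4, sum[0..1]=11, sum[0..2]=18, sum[0..3]=19 -> [4, 11, 18, 19]
Stage 4 (CLIP -12 17): clip(4,-12,17)=4, clip(11,-12,17)=11, clip(18,-12,17)=17, clip(19,-12,17)=17 -> [4, 11, 17, 17]
Output sum: 49

Answer: 49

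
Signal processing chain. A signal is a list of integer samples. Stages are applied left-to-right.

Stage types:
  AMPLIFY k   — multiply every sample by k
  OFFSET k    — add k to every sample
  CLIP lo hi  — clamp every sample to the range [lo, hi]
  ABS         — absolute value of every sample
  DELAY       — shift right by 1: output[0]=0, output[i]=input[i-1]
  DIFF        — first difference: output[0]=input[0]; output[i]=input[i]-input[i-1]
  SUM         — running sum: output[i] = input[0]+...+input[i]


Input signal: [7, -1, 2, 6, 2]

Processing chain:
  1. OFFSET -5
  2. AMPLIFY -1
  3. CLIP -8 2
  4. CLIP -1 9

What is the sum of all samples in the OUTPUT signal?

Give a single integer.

Input: [7, -1, 2, 6, 2]
Stage 1 (OFFSET -5): 7+-5=2, -1+-5=-6, 2+-5=-3, 6+-5=1, 2+-5=-3 -> [2, -6, -3, 1, -3]
Stage 2 (AMPLIFY -1): 2*-1=-2, -6*-1=6, -3*-1=3, 1*-1=-1, -3*-1=3 -> [-2, 6, 3, -1, 3]
Stage 3 (CLIP -8 2): clip(-2,-8,2)=-2, clip(6,-8,2)=2, clip(3,-8,2)=2, clip(-1,-8,2)=-1, clip(3,-8,2)=2 -> [-2, 2, 2, -1, 2]
Stage 4 (CLIP -1 9): clip(-2,-1,9)=-1, clip(2,-1,9)=2, clip(2,-1,9)=2, clip(-1,-1,9)=-1, clip(2,-1,9)=2 -> [-1, 2, 2, -1, 2]
Output sum: 4

Answer: 4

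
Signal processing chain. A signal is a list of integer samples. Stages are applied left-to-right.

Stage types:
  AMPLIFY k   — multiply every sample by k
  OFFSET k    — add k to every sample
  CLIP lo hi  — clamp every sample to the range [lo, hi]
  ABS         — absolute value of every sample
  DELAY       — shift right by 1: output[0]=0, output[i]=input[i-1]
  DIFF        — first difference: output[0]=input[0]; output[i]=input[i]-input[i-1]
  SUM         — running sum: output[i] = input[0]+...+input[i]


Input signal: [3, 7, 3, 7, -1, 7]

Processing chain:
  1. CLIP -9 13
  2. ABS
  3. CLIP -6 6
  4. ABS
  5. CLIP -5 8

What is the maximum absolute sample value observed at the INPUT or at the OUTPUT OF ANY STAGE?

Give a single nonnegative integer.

Input: [3, 7, 3, 7, -1, 7] (max |s|=7)
Stage 1 (CLIP -9 13): clip(3,-9,13)=3, clip(7,-9,13)=7, clip(3,-9,13)=3, clip(7,-9,13)=7, clip(-1,-9,13)=-1, clip(7,-9,13)=7 -> [3, 7, 3, 7, -1, 7] (max |s|=7)
Stage 2 (ABS): |3|=3, |7|=7, |3|=3, |7|=7, |-1|=1, |7|=7 -> [3, 7, 3, 7, 1, 7] (max |s|=7)
Stage 3 (CLIP -6 6): clip(3,-6,6)=3, clip(7,-6,6)=6, clip(3,-6,6)=3, clip(7,-6,6)=6, clip(1,-6,6)=1, clip(7,-6,6)=6 -> [3, 6, 3, 6, 1, 6] (max |s|=6)
Stage 4 (ABS): |3|=3, |6|=6, |3|=3, |6|=6, |1|=1, |6|=6 -> [3, 6, 3, 6, 1, 6] (max |s|=6)
Stage 5 (CLIP -5 8): clip(3,-5,8)=3, clip(6,-5,8)=6, clip(3,-5,8)=3, clip(6,-5,8)=6, clip(1,-5,8)=1, clip(6,-5,8)=6 -> [3, 6, 3, 6, 1, 6] (max |s|=6)
Overall max amplitude: 7

Answer: 7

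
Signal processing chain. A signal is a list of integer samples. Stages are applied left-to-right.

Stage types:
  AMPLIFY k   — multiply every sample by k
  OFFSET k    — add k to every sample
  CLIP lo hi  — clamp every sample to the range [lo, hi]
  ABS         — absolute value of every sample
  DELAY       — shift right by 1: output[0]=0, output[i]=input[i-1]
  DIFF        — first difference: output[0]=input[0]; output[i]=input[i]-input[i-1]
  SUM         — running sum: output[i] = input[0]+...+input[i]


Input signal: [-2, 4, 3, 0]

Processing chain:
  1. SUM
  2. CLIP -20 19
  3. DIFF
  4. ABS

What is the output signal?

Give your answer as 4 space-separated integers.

Input: [-2, 4, 3, 0]
Stage 1 (SUM): sum[0..0]=-2, sum[0..1]=2, sum[0..2]=5, sum[0..3]=5 -> [-2, 2, 5, 5]
Stage 2 (CLIP -20 19): clip(-2,-20,19)=-2, clip(2,-20,19)=2, clip(5,-20,19)=5, clip(5,-20,19)=5 -> [-2, 2, 5, 5]
Stage 3 (DIFF): s[0]=-2, 2--2=4, 5-2=3, 5-5=0 -> [-2, 4, 3, 0]
Stage 4 (ABS): |-2|=2, |4|=4, |3|=3, |0|=0 -> [2, 4, 3, 0]

Answer: 2 4 3 0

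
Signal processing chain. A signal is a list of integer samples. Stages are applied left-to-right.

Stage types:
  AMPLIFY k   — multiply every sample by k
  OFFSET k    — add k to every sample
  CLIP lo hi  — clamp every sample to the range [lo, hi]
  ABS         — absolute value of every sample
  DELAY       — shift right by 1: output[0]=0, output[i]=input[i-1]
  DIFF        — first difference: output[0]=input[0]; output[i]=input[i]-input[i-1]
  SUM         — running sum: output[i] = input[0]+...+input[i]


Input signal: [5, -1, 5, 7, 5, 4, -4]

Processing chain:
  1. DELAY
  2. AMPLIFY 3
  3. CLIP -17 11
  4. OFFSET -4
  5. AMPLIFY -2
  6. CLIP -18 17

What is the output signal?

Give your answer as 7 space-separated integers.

Answer: 8 -14 14 -14 -14 -14 -14

Derivation:
Input: [5, -1, 5, 7, 5, 4, -4]
Stage 1 (DELAY): [0, 5, -1, 5, 7, 5, 4] = [0, 5, -1, 5, 7, 5, 4] -> [0, 5, -1, 5, 7, 5, 4]
Stage 2 (AMPLIFY 3): 0*3=0, 5*3=15, -1*3=-3, 5*3=15, 7*3=21, 5*3=15, 4*3=12 -> [0, 15, -3, 15, 21, 15, 12]
Stage 3 (CLIP -17 11): clip(0,-17,11)=0, clip(15,-17,11)=11, clip(-3,-17,11)=-3, clip(15,-17,11)=11, clip(21,-17,11)=11, clip(15,-17,11)=11, clip(12,-17,11)=11 -> [0, 11, -3, 11, 11, 11, 11]
Stage 4 (OFFSET -4): 0+-4=-4, 11+-4=7, -3+-4=-7, 11+-4=7, 11+-4=7, 11+-4=7, 11+-4=7 -> [-4, 7, -7, 7, 7, 7, 7]
Stage 5 (AMPLIFY -2): -4*-2=8, 7*-2=-14, -7*-2=14, 7*-2=-14, 7*-2=-14, 7*-2=-14, 7*-2=-14 -> [8, -14, 14, -14, -14, -14, -14]
Stage 6 (CLIP -18 17): clip(8,-18,17)=8, clip(-14,-18,17)=-14, clip(14,-18,17)=14, clip(-14,-18,17)=-14, clip(-14,-18,17)=-14, clip(-14,-18,17)=-14, clip(-14,-18,17)=-14 -> [8, -14, 14, -14, -14, -14, -14]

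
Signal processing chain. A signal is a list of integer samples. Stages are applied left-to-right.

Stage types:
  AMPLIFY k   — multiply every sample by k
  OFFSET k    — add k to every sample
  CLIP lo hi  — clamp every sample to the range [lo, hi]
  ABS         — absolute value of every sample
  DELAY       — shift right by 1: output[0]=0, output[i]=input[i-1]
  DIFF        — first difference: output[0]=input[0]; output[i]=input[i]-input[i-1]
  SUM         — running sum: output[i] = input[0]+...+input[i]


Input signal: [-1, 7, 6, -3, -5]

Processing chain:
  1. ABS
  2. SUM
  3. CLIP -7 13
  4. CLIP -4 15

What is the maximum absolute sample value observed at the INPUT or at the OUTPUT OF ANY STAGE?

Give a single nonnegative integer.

Input: [-1, 7, 6, -3, -5] (max |s|=7)
Stage 1 (ABS): |-1|=1, |7|=7, |6|=6, |-3|=3, |-5|=5 -> [1, 7, 6, 3, 5] (max |s|=7)
Stage 2 (SUM): sum[0..0]=1, sum[0..1]=8, sum[0..2]=14, sum[0..3]=17, sum[0..4]=22 -> [1, 8, 14, 17, 22] (max |s|=22)
Stage 3 (CLIP -7 13): clip(1,-7,13)=1, clip(8,-7,13)=8, clip(14,-7,13)=13, clip(17,-7,13)=13, clip(22,-7,13)=13 -> [1, 8, 13, 13, 13] (max |s|=13)
Stage 4 (CLIP -4 15): clip(1,-4,15)=1, clip(8,-4,15)=8, clip(13,-4,15)=13, clip(13,-4,15)=13, clip(13,-4,15)=13 -> [1, 8, 13, 13, 13] (max |s|=13)
Overall max amplitude: 22

Answer: 22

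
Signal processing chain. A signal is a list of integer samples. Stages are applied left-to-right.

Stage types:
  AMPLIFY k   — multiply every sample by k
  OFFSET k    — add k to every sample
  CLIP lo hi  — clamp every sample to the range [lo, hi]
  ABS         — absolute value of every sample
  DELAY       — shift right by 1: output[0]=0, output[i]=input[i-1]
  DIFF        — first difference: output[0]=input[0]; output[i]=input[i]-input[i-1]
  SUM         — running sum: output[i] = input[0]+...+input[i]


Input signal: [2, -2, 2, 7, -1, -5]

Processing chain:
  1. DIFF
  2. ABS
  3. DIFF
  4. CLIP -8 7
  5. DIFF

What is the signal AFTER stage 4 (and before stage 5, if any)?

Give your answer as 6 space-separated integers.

Input: [2, -2, 2, 7, -1, -5]
Stage 1 (DIFF): s[0]=2, -2-2=-4, 2--2=4, 7-2=5, -1-7=-8, -5--1=-4 -> [2, -4, 4, 5, -8, -4]
Stage 2 (ABS): |2|=2, |-4|=4, |4|=4, |5|=5, |-8|=8, |-4|=4 -> [2, 4, 4, 5, 8, 4]
Stage 3 (DIFF): s[0]=2, 4-2=2, 4-4=0, 5-4=1, 8-5=3, 4-8=-4 -> [2, 2, 0, 1, 3, -4]
Stage 4 (CLIP -8 7): clip(2,-8,7)=2, clip(2,-8,7)=2, clip(0,-8,7)=0, clip(1,-8,7)=1, clip(3,-8,7)=3, clip(-4,-8,7)=-4 -> [2, 2, 0, 1, 3, -4]

Answer: 2 2 0 1 3 -4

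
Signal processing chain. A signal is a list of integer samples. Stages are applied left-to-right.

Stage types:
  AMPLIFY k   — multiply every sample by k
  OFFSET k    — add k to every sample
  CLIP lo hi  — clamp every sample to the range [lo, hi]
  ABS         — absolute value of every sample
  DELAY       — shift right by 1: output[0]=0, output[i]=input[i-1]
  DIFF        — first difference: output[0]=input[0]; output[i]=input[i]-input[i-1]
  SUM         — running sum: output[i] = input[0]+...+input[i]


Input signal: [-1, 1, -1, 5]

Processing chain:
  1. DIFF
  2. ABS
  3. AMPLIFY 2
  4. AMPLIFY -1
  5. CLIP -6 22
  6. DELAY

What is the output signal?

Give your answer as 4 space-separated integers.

Answer: 0 -2 -4 -4

Derivation:
Input: [-1, 1, -1, 5]
Stage 1 (DIFF): s[0]=-1, 1--1=2, -1-1=-2, 5--1=6 -> [-1, 2, -2, 6]
Stage 2 (ABS): |-1|=1, |2|=2, |-2|=2, |6|=6 -> [1, 2, 2, 6]
Stage 3 (AMPLIFY 2): 1*2=2, 2*2=4, 2*2=4, 6*2=12 -> [2, 4, 4, 12]
Stage 4 (AMPLIFY -1): 2*-1=-2, 4*-1=-4, 4*-1=-4, 12*-1=-12 -> [-2, -4, -4, -12]
Stage 5 (CLIP -6 22): clip(-2,-6,22)=-2, clip(-4,-6,22)=-4, clip(-4,-6,22)=-4, clip(-12,-6,22)=-6 -> [-2, -4, -4, -6]
Stage 6 (DELAY): [0, -2, -4, -4] = [0, -2, -4, -4] -> [0, -2, -4, -4]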